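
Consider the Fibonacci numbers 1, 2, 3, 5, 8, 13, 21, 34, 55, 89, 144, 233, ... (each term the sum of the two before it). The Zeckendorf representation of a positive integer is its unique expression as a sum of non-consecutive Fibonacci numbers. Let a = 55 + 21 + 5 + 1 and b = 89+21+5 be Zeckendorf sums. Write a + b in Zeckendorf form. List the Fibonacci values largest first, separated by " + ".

144 + 34 + 13 + 5 + 1

The two numbers are 82 and 115, so their sum is 197.
197: greatest Fibonacci not exceeding it is 144, leaving 53
53: greatest Fibonacci not exceeding it is 34, leaving 19
19: greatest Fibonacci not exceeding it is 13, leaving 6
6: greatest Fibonacci not exceeding it is 5, leaving 1
1: greatest Fibonacci not exceeding it is 1, leaving 0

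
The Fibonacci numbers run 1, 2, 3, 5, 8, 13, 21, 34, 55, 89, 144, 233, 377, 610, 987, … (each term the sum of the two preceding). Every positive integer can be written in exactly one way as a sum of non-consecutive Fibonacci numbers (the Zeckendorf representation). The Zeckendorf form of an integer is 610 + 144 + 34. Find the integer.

788

610 + 144 + 34 = 788.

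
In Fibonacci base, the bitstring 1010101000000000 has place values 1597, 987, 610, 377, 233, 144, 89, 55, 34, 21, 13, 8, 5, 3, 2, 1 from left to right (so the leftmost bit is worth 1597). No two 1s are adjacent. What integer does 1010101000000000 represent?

2529

Summing the place values of the 1 bits: 1597 + 610 + 233 + 89 = 2529.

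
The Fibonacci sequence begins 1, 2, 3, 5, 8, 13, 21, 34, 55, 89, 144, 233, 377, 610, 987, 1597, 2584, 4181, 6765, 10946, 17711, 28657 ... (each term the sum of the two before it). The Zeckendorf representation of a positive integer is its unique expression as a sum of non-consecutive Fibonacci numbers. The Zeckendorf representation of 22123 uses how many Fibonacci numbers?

7

17711 ≤ 22123 < 28657, so take 17711; remainder 4412
4181 ≤ 4412 < 6765, so take 4181; remainder 231
144 ≤ 231 < 233, so take 144; remainder 87
55 ≤ 87 < 89, so take 55; remainder 32
21 ≤ 32 < 34, so take 21; remainder 11
8 ≤ 11 < 13, so take 8; remainder 3
3 ≤ 3 < 5, so take 3; remainder 0
22123 = 17711 + 4181 + 144 + 55 + 21 + 8 + 3, which has 7 terms.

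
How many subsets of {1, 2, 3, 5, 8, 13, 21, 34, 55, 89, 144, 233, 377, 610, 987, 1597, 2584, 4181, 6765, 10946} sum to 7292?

48

Starting from the Zeckendorf form and repeatedly splitting a term F_k into F_{k−1} + F_{k−2} (when neither is already used) reaches every representation.
7292 = 6765+377+144+5+1 = 6765+377+144+3+2+1 = 6765+377+89+55+5+1 = 4181+2584+377+144+5+1 = 6765+377+89+55+3+2+1 = … (43 more), for 48 in all.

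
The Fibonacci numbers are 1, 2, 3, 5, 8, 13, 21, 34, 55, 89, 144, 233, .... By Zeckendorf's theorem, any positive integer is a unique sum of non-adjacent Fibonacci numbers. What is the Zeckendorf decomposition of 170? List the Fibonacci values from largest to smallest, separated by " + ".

144 + 21 + 5

subtract 144 from 170: 26 remains
subtract 21 from 26: 5 remains
subtract 5 from 5: 0 remains
So 170 = 144 + 21 + 5, with no two terms consecutive in the sequence.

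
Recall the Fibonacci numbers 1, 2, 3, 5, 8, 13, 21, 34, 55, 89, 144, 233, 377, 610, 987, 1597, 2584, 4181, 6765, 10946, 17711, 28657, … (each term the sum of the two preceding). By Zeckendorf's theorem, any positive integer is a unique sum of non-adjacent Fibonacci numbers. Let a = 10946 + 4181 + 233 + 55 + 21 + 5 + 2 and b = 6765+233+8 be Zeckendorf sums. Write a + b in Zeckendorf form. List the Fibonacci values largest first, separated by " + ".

17711 + 4181 + 377 + 144 + 34 + 2

The two numbers are 15443 and 7006, so their sum is 22449.
Greedy algorithm:
subtract 17711 from 22449: 4738 remains
subtract 4181 from 4738: 557 remains
subtract 377 from 557: 180 remains
subtract 144 from 180: 36 remains
subtract 34 from 36: 2 remains
subtract 2 from 2: 0 remains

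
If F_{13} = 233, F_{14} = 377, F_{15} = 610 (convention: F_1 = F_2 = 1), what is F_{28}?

By the addition formula F_{m+n} = F_m F_{n+1} + F_{m−1} F_n with m=14, n=14: F_{28} = 377·610 + 233·377 = 229970 + 87841 = 317811.

317811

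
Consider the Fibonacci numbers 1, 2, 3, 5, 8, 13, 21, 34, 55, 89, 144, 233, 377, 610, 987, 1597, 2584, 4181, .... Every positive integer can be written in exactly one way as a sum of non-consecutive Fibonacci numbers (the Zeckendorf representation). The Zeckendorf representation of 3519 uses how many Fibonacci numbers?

3519: greatest Fibonacci not exceeding it is 2584, leaving 935
935: greatest Fibonacci not exceeding it is 610, leaving 325
325: greatest Fibonacci not exceeding it is 233, leaving 92
92: greatest Fibonacci not exceeding it is 89, leaving 3
3: greatest Fibonacci not exceeding it is 3, leaving 0
3519 = 2584 + 610 + 233 + 89 + 3, which has 5 terms.

5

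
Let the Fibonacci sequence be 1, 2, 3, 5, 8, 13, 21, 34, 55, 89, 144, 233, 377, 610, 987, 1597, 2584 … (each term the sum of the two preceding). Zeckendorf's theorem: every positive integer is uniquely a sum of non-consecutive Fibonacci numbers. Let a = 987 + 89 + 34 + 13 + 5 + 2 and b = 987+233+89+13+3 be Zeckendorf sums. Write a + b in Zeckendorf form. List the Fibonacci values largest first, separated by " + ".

1597 + 610 + 233 + 13 + 2

The two numbers are 1130 and 1325, so their sum is 2455.
largest Fibonacci ≤ 2455 is 1597; 2455 − 1597 = 858
largest Fibonacci ≤ 858 is 610; 858 − 610 = 248
largest Fibonacci ≤ 248 is 233; 248 − 233 = 15
largest Fibonacci ≤ 15 is 13; 15 − 13 = 2
largest Fibonacci ≤ 2 is 2; 2 − 2 = 0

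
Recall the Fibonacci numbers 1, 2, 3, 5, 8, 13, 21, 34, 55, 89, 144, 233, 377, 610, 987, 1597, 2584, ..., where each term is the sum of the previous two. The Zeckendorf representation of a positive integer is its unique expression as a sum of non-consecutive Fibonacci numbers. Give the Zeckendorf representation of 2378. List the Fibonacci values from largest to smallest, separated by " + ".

Repeatedly subtract the largest Fibonacci number that fits:
take 1597 (≤ 2378); 2378 − 1597 = 781
take 610 (≤ 781); 781 − 610 = 171
take 144 (≤ 171); 171 − 144 = 27
take 21 (≤ 27); 27 − 21 = 6
take 5 (≤ 6); 6 − 5 = 1
take 1 (≤ 1); 1 − 1 = 0
So 2378 = 1597 + 610 + 144 + 21 + 5 + 1, with no two terms consecutive in the sequence.

1597 + 610 + 144 + 21 + 5 + 1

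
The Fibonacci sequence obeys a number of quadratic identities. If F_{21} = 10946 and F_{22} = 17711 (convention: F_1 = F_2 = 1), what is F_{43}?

433494437

By F_{2k+1} = F_k² + F_{k+1}²: F_{43} = 10946² + 17711² = 119814916 + 313679521 = 433494437.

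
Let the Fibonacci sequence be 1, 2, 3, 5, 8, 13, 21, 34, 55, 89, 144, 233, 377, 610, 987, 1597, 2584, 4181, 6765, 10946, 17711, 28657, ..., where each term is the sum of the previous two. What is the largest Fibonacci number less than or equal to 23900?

17711

17711 ≤ 23900 < 28657, so the largest Fibonacci number not exceeding 23900 is 17711.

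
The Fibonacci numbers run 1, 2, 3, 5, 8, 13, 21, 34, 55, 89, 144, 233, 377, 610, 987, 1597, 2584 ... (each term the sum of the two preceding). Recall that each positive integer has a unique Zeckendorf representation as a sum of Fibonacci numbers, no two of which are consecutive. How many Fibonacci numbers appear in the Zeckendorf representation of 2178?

5

Greedily peel off the largest Fibonacci term at each step:
subtract 1597 from 2178: 581 remains
subtract 377 from 581: 204 remains
subtract 144 from 204: 60 remains
subtract 55 from 60: 5 remains
subtract 5 from 5: 0 remains
2178 = 1597 + 377 + 144 + 55 + 5, which has 5 terms.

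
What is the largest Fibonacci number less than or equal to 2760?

2584

2584 ≤ 2760 < 4181, so the largest Fibonacci number not exceeding 2760 is 2584.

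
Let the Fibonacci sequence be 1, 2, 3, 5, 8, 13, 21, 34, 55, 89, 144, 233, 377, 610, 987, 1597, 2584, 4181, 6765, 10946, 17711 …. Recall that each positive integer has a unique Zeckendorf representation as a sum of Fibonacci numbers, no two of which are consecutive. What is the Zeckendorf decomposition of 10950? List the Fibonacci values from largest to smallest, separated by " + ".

10946 + 3 + 1

Greedily peel off the largest Fibonacci term at each step:
10950 − 10946 = 4
4 − 3 = 1
1 − 1 = 0
So 10950 = 10946 + 3 + 1, with no two terms consecutive in the sequence.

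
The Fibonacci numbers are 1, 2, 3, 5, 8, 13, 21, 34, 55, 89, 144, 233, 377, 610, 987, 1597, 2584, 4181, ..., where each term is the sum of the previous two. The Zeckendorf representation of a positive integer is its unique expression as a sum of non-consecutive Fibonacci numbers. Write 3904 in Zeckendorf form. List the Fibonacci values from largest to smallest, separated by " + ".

2584 + 987 + 233 + 89 + 8 + 3

3904 − 2584 = 1320
1320 − 987 = 333
333 − 233 = 100
100 − 89 = 11
11 − 8 = 3
3 − 3 = 0
So 3904 = 2584 + 987 + 233 + 89 + 8 + 3, with no two terms consecutive in the sequence.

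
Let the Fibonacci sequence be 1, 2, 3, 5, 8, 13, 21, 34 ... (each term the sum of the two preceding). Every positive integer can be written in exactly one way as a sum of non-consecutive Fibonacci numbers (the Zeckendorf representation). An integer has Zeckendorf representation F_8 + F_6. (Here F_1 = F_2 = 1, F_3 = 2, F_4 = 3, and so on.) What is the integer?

F_8 + F_6 = 21 + 8 = 29.

29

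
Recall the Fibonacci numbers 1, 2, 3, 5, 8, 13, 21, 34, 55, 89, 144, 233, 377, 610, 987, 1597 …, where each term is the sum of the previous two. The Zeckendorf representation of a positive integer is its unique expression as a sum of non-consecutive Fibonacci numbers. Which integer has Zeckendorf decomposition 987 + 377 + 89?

987 + 377 + 89 = 1453.

1453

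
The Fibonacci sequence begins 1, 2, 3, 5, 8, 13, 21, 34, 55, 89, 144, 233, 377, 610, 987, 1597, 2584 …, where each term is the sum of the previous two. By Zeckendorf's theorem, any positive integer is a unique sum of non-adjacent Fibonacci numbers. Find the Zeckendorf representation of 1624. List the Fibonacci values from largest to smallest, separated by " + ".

1597 + 21 + 5 + 1

1624: greatest Fibonacci not exceeding it is 1597, leaving 27
27: greatest Fibonacci not exceeding it is 21, leaving 6
6: greatest Fibonacci not exceeding it is 5, leaving 1
1: greatest Fibonacci not exceeding it is 1, leaving 0
So 1624 = 1597 + 21 + 5 + 1, with no two terms consecutive in the sequence.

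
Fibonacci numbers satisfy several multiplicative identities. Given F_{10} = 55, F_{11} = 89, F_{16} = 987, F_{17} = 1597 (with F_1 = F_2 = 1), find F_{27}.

196418

By the addition formula F_{m+n} = F_m F_{n+1} + F_{m−1} F_n with m=11, n=16: F_{27} = 89·1597 + 55·987 = 142133 + 54285 = 196418.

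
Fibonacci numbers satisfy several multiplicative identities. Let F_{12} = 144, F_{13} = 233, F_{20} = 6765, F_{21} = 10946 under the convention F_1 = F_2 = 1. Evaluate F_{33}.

By the addition formula F_{m+n} = F_m F_{n+1} + F_{m−1} F_n with m=13, n=20: F_{33} = 233·10946 + 144·6765 = 2550418 + 974160 = 3524578.

3524578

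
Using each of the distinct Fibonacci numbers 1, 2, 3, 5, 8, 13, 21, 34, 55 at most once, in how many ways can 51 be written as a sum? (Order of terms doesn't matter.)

Each representation comes from the Zeckendorf form by replacing some F_k with F_{k−1} + F_{k−2} where possible.
51 = 34+13+3+1 = 34+8+5+3+1 = 21+13+8+5+3+1 — 3 representations.

3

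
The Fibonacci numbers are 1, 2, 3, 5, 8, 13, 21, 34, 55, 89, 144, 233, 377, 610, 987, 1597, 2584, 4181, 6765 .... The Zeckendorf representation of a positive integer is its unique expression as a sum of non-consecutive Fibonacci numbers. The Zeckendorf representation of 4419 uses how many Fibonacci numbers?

3

Greedily peel off the largest Fibonacci term at each step:
subtract 4181 from 4419: 238 remains
subtract 233 from 238: 5 remains
subtract 5 from 5: 0 remains
4419 = 4181 + 233 + 5, which has 3 terms.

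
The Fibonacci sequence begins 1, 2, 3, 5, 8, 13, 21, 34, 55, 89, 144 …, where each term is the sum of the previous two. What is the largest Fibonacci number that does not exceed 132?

89

89 ≤ 132 < 144, so the largest Fibonacci number not exceeding 132 is 89.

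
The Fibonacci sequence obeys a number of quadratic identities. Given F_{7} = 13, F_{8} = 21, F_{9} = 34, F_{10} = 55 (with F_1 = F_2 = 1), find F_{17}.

1597

By the addition formula F_{m+n} = F_m F_{n+1} + F_{m−1} F_n with m=8, n=9: F_{17} = 21·55 + 13·34 = 1155 + 442 = 1597.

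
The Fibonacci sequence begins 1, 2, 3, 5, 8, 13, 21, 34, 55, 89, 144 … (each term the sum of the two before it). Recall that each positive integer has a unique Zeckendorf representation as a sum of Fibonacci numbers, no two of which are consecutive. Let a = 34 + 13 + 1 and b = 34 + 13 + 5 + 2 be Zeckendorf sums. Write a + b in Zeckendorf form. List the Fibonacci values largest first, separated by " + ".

The two numbers are 48 and 54, so their sum is 102.
subtract 89 from 102: 13 remains
subtract 13 from 13: 0 remains

89 + 13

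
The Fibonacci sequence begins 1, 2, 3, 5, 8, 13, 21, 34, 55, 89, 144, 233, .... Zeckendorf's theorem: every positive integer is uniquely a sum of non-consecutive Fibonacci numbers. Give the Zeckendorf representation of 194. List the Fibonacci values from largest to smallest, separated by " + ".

144 + 34 + 13 + 3

take 144 (≤ 194); 194 − 144 = 50
take 34 (≤ 50); 50 − 34 = 16
take 13 (≤ 16); 16 − 13 = 3
take 3 (≤ 3); 3 − 3 = 0
So 194 = 144 + 34 + 13 + 3, with no two terms consecutive in the sequence.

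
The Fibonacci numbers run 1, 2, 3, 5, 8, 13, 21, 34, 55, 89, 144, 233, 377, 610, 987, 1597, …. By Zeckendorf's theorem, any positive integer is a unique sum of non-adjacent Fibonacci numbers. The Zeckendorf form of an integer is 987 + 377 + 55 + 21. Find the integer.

1440

987 + 377 + 55 + 21 = 1440.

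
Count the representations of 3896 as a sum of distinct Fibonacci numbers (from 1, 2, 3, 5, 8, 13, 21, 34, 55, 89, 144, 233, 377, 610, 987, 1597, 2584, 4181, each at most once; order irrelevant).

42

Each representation comes from the Zeckendorf form by replacing some F_k with F_{k−1} + F_{k−2} where possible.
3896 = 2584+987+233+89+3 = 2584+987+233+89+2+1 = 2584+987+233+55+34+3 = 2584+610+377+233+89+3 = 2584+987+233+55+34+2+1 = … (37 more), for 42 in all.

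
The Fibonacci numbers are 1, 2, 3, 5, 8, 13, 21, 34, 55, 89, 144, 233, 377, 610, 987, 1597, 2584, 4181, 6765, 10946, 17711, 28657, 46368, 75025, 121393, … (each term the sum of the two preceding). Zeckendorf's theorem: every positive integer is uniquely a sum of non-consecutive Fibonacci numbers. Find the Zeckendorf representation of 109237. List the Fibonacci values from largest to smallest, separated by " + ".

Repeatedly subtract the largest Fibonacci number that fits:
109237 − 75025 = 34212
34212 − 28657 = 5555
5555 − 4181 = 1374
1374 − 987 = 387
387 − 377 = 10
10 − 8 = 2
2 − 2 = 0
So 109237 = 75025 + 28657 + 4181 + 987 + 377 + 8 + 2, with no two terms consecutive in the sequence.

75025 + 28657 + 4181 + 987 + 377 + 8 + 2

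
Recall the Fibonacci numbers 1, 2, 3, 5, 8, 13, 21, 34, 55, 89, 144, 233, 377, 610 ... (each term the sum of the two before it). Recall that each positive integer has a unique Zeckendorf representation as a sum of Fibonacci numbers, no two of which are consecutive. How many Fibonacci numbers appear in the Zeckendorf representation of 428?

5

428: greatest Fibonacci not exceeding it is 377, leaving 51
51: greatest Fibonacci not exceeding it is 34, leaving 17
17: greatest Fibonacci not exceeding it is 13, leaving 4
4: greatest Fibonacci not exceeding it is 3, leaving 1
1: greatest Fibonacci not exceeding it is 1, leaving 0
428 = 377 + 34 + 13 + 3 + 1, which has 5 terms.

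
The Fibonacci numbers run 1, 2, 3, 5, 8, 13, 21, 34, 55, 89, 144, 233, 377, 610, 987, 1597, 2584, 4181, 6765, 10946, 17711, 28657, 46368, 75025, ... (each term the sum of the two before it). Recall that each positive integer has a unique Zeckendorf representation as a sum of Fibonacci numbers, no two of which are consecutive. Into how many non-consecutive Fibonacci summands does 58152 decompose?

Greedy algorithm:
largest Fibonacci ≤ 58152 is 46368; 58152 − 46368 = 11784
largest Fibonacci ≤ 11784 is 10946; 11784 − 10946 = 838
largest Fibonacci ≤ 838 is 610; 838 − 610 = 228
largest Fibonacci ≤ 228 is 144; 228 − 144 = 84
largest Fibonacci ≤ 84 is 55; 84 − 55 = 29
largest Fibonacci ≤ 29 is 21; 29 − 21 = 8
largest Fibonacci ≤ 8 is 8; 8 − 8 = 0
58152 = 46368 + 10946 + 610 + 144 + 55 + 21 + 8, which has 7 terms.

7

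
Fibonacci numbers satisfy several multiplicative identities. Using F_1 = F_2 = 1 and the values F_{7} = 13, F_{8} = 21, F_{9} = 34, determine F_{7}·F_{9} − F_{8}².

13·34 − 21² = 442 − 441 = 1. (Cassini's identity: F_{k−1}F_{k+1} − F_k² = (−1)^k.)

1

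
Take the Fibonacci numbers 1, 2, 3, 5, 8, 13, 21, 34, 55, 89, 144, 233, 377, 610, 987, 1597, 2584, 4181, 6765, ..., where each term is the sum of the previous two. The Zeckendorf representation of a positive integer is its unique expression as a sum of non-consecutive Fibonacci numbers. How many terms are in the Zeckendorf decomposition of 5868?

Greedy algorithm:
take 4181 (≤ 5868); 5868 − 4181 = 1687
take 1597 (≤ 1687); 1687 − 1597 = 90
take 89 (≤ 90); 90 − 89 = 1
take 1 (≤ 1); 1 − 1 = 0
5868 = 4181 + 1597 + 89 + 1, which has 4 terms.

4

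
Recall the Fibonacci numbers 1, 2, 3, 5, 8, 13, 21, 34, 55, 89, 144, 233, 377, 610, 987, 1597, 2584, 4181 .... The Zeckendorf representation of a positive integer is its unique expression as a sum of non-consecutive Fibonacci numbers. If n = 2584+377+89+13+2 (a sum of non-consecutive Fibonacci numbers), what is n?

2584+377+89+13+2 = 3065.

3065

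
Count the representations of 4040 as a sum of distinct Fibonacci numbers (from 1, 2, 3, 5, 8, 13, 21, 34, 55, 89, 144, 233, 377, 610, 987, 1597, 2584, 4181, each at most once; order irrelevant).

32

4040 = 2584+987+377+89+3 = 2584+987+377+89+2+1 = 2584+987+377+55+34+3 = 2584+987+233+144+89+3 = 2584+987+377+55+34+2+1 = … (27 more), for 32 in all.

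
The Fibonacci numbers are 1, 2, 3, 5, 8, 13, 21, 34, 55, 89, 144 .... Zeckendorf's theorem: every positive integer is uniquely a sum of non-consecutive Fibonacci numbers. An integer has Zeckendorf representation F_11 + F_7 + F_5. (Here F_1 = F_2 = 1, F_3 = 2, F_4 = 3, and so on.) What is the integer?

F_11 + F_7 + F_5 = 89 + 13 + 5 = 107.

107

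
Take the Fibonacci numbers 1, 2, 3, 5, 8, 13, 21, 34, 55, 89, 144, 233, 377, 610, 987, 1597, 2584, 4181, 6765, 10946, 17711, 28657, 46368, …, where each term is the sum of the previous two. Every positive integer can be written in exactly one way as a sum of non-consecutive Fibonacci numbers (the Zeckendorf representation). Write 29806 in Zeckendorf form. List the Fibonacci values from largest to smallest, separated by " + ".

28657 + 987 + 144 + 13 + 5

29806 − 28657 = 1149
1149 − 987 = 162
162 − 144 = 18
18 − 13 = 5
5 − 5 = 0
So 29806 = 28657 + 987 + 144 + 13 + 5, with no two terms consecutive in the sequence.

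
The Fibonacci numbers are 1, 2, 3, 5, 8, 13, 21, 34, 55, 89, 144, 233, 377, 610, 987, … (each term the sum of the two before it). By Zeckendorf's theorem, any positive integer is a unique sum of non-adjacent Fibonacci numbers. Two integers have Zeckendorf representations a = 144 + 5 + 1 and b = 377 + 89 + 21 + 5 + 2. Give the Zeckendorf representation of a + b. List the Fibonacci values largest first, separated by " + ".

610 + 34

The two numbers are 150 and 494, so their sum is 644.
take 610 (≤ 644); 644 − 610 = 34
take 34 (≤ 34); 34 − 34 = 0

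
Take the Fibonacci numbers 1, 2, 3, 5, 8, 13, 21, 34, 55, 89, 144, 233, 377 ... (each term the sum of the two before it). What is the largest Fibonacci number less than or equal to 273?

233

233 ≤ 273 < 377, so the largest Fibonacci number not exceeding 273 is 233.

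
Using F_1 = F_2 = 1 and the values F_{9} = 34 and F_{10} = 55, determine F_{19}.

By F_{2k+1} = F_k² + F_{k+1}²: F_{19} = 34² + 55² = 1156 + 3025 = 4181.

4181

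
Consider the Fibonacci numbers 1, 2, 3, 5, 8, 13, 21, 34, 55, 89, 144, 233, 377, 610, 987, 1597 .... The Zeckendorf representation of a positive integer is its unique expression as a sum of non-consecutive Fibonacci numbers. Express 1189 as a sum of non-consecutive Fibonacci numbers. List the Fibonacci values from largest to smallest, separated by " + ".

largest Fibonacci ≤ 1189 is 987; 1189 − 987 = 202
largest Fibonacci ≤ 202 is 144; 202 − 144 = 58
largest Fibonacci ≤ 58 is 55; 58 − 55 = 3
largest Fibonacci ≤ 3 is 3; 3 − 3 = 0
So 1189 = 987 + 144 + 55 + 3, with no two terms consecutive in the sequence.

987 + 144 + 55 + 3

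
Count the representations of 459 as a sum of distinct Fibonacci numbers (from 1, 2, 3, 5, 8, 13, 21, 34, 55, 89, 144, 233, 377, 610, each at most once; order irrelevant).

Starting from the Zeckendorf form and repeatedly splitting a term F_k into F_{k−1} + F_{k−2} (when neither is already used) reaches every representation.
459 = 377+55+21+5+1 = 377+55+21+3+2+1 = 377+55+13+8+5+1 = … (11 more), for 14 in all.

14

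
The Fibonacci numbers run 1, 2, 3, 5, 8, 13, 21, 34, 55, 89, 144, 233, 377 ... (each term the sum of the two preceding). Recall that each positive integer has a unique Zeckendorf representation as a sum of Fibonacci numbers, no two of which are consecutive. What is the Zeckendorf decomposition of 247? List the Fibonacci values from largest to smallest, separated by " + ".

233 + 13 + 1

Greedily peel off the largest Fibonacci term at each step:
largest Fibonacci ≤ 247 is 233; 247 − 233 = 14
largest Fibonacci ≤ 14 is 13; 14 − 13 = 1
largest Fibonacci ≤ 1 is 1; 1 − 1 = 0
So 247 = 233 + 13 + 1, with no two terms consecutive in the sequence.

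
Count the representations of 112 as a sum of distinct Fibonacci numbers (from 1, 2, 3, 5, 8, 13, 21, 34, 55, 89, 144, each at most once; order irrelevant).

Starting from the Zeckendorf form and repeatedly splitting a term F_k into F_{k−1} + F_{k−2} (when neither is already used) reaches every representation.
112 = 89+21+2 = 89+13+8+2 = 55+34+21+2 = 89+13+5+3+2 = … (2 more), for 6 in all.

6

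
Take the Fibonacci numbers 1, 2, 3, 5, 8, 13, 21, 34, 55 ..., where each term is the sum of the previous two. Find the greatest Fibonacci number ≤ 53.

34 ≤ 53 < 55, so the largest Fibonacci number not exceeding 53 is 34.

34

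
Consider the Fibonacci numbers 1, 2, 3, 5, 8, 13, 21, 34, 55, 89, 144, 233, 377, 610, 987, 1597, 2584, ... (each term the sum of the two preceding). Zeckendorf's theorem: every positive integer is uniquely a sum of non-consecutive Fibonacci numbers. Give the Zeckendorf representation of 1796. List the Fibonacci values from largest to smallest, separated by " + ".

1597 + 144 + 55

Repeatedly subtract the largest Fibonacci number that fits:
1796: greatest Fibonacci not exceeding it is 1597, leaving 199
199: greatest Fibonacci not exceeding it is 144, leaving 55
55: greatest Fibonacci not exceeding it is 55, leaving 0
So 1796 = 1597 + 144 + 55, with no two terms consecutive in the sequence.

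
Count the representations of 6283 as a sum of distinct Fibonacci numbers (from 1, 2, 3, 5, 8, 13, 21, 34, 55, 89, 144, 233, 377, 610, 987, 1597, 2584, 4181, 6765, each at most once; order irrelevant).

48

6283 = 4181+1597+377+89+34+5 = 4181+1597+377+89+34+3+2 = 4181+1597+377+89+21+13+5 = … (45 more), for 48 in all.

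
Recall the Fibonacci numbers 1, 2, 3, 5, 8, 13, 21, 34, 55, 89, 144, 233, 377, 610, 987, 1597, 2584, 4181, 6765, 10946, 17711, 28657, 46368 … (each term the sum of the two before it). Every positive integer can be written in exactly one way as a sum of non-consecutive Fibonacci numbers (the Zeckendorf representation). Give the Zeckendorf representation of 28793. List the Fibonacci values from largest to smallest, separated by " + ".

largest Fibonacci ≤ 28793 is 28657; 28793 − 28657 = 136
largest Fibonacci ≤ 136 is 89; 136 − 89 = 47
largest Fibonacci ≤ 47 is 34; 47 − 34 = 13
largest Fibonacci ≤ 13 is 13; 13 − 13 = 0
So 28793 = 28657 + 89 + 34 + 13, with no two terms consecutive in the sequence.

28657 + 89 + 34 + 13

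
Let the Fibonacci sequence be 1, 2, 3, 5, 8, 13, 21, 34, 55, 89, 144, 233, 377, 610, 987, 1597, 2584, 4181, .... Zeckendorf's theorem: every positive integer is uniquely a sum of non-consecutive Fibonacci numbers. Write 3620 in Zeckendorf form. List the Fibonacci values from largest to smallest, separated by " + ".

2584 + 987 + 34 + 13 + 2

2584 ≤ 3620 < 4181, so take 2584; remainder 1036
987 ≤ 1036 < 1597, so take 987; remainder 49
34 ≤ 49 < 55, so take 34; remainder 15
13 ≤ 15 < 21, so take 13; remainder 2
2 ≤ 2 < 3, so take 2; remainder 0
So 3620 = 2584 + 987 + 34 + 13 + 2, with no two terms consecutive in the sequence.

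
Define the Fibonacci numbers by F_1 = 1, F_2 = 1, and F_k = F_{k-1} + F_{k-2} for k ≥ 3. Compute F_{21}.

10946

Iterating the recurrence up to F_{14} = 377 and F_{13} = 233:
F_{15} = F_{14} + F_{13} = 377 + 233 = 610
F_{16} = F_{15} + F_{14} = 610 + 377 = 987
F_{17} = F_{16} + F_{15} = 987 + 610 = 1597
F_{18} = F_{17} + F_{16} = 1597 + 987 = 2584
F_{19} = F_{18} + F_{17} = 2584 + 1597 = 4181
F_{20} = F_{19} + F_{18} = 4181 + 2584 = 6765
F_{21} = F_{20} + F_{19} = 6765 + 4181 = 10946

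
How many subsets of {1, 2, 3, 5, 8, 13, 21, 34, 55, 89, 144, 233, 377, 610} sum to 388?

13

Each representation comes from the Zeckendorf form by replacing some F_k with F_{k−1} + F_{k−2} where possible.
388 = 377+8+3 = 377+8+2+1 = 233+144+8+3 = 377+5+3+2+1 = … (9 more), for 13 in all.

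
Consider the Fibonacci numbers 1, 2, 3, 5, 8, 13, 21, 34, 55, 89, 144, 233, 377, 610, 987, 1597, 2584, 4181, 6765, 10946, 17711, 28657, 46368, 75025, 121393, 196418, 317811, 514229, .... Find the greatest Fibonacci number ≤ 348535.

317811 ≤ 348535 < 514229, so the largest Fibonacci number not exceeding 348535 is 317811.

317811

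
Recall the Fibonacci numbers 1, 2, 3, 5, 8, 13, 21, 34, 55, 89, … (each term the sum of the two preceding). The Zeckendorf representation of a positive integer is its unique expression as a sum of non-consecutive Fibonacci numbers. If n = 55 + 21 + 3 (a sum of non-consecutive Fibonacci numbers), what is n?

79

55 + 21 + 3 = 79.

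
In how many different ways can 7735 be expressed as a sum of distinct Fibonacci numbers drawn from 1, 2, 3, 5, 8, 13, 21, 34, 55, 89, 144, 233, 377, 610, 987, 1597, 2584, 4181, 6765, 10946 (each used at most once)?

7735 = 6765+610+233+89+34+3+1 = 6765+610+233+89+21+13+3+1 = 4181+2584+610+233+89+34+3+1 = 6765+610+233+89+21+8+5+3+1 = 6765+610+233+55+34+21+13+3+1 = … (22 more), for 27 in all.

27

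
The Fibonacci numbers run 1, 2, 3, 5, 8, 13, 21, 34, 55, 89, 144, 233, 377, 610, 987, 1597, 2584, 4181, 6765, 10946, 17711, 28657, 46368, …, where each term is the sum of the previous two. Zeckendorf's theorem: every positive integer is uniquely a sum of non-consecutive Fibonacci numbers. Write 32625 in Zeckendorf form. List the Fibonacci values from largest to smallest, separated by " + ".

28657 + 2584 + 987 + 377 + 13 + 5 + 2

Greedy algorithm:
32625 − 28657 = 3968
3968 − 2584 = 1384
1384 − 987 = 397
397 − 377 = 20
20 − 13 = 7
7 − 5 = 2
2 − 2 = 0
So 32625 = 28657 + 2584 + 987 + 377 + 13 + 5 + 2, with no two terms consecutive in the sequence.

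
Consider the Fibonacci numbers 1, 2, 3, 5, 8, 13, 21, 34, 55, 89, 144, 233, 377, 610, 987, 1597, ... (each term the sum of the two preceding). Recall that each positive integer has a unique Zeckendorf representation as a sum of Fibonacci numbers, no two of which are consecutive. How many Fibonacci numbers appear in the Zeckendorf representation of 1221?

subtract 987 from 1221: 234 remains
subtract 233 from 234: 1 remains
subtract 1 from 1: 0 remains
1221 = 987 + 233 + 1, which has 3 terms.

3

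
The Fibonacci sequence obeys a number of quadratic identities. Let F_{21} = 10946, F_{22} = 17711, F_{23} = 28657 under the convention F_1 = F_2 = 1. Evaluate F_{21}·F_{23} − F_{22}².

1

10946·28657 − 17711² = 313679522 − 313679521 = 1. (Cassini's identity: F_{k−1}F_{k+1} − F_k² = (−1)^k.)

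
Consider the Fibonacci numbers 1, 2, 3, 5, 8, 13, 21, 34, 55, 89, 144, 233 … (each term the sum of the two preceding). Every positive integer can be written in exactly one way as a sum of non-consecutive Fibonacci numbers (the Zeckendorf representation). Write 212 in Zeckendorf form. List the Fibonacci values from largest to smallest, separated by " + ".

144 + 55 + 13

Greedily peel off the largest Fibonacci term at each step:
212 − 144 = 68
68 − 55 = 13
13 − 13 = 0
So 212 = 144 + 55 + 13, with no two terms consecutive in the sequence.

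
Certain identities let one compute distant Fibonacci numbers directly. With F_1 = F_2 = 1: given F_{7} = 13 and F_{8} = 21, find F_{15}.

610

By F_{2k+1} = F_k² + F_{k+1}²: F_{15} = 13² + 21² = 169 + 441 = 610.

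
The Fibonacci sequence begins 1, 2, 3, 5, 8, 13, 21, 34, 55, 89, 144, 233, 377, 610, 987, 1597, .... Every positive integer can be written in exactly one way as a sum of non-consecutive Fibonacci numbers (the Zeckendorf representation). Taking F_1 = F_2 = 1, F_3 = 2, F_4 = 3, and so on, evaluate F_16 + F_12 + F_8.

1152

F_16 + F_12 + F_8 = 987 + 144 + 21 = 1152.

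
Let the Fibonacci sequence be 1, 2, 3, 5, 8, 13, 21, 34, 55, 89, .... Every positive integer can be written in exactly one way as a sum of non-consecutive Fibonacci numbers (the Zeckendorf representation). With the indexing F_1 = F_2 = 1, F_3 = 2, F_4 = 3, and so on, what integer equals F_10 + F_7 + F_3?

F_10 + F_7 + F_3 = 55 + 13 + 2 = 70.

70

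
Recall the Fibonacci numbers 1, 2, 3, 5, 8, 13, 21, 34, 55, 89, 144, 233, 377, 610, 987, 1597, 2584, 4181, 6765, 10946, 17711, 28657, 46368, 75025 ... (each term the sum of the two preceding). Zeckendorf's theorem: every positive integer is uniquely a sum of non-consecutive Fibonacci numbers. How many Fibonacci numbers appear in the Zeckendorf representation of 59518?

9

Greedily peel off the largest Fibonacci term at each step:
46368 ≤ 59518 < 75025, so take 46368; remainder 13150
10946 ≤ 13150 < 17711, so take 10946; remainder 2204
1597 ≤ 2204 < 2584, so take 1597; remainder 607
377 ≤ 607 < 610, so take 377; remainder 230
144 ≤ 230 < 233, so take 144; remainder 86
55 ≤ 86 < 89, so take 55; remainder 31
21 ≤ 31 < 34, so take 21; remainder 10
8 ≤ 10 < 13, so take 8; remainder 2
2 ≤ 2 < 3, so take 2; remainder 0
59518 = 46368 + 10946 + 1597 + 377 + 144 + 55 + 21 + 8 + 2, which has 9 terms.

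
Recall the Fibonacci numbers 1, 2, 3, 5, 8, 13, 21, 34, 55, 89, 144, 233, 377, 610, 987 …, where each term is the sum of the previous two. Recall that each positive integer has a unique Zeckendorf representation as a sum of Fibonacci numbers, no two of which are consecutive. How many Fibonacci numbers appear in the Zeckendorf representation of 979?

979: greatest Fibonacci not exceeding it is 610, leaving 369
369: greatest Fibonacci not exceeding it is 233, leaving 136
136: greatest Fibonacci not exceeding it is 89, leaving 47
47: greatest Fibonacci not exceeding it is 34, leaving 13
13: greatest Fibonacci not exceeding it is 13, leaving 0
979 = 610 + 233 + 89 + 34 + 13, which has 5 terms.

5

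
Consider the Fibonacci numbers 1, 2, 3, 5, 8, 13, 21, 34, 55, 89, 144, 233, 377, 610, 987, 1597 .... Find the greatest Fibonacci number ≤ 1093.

987 ≤ 1093 < 1597, so the largest Fibonacci number not exceeding 1093 is 987.

987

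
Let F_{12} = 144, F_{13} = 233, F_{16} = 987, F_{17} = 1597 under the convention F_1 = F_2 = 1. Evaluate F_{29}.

514229

By the addition formula F_{m+n} = F_m F_{n+1} + F_{m−1} F_n with m=13, n=16: F_{29} = 233·1597 + 144·987 = 372101 + 142128 = 514229.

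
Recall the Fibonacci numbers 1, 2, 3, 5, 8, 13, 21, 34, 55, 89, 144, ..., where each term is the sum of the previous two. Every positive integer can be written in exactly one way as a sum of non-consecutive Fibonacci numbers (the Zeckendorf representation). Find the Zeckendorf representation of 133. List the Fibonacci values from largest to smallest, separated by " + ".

89 + 34 + 8 + 2

Repeatedly subtract the largest Fibonacci number that fits:
subtract 89 from 133: 44 remains
subtract 34 from 44: 10 remains
subtract 8 from 10: 2 remains
subtract 2 from 2: 0 remains
So 133 = 89 + 34 + 8 + 2, with no two terms consecutive in the sequence.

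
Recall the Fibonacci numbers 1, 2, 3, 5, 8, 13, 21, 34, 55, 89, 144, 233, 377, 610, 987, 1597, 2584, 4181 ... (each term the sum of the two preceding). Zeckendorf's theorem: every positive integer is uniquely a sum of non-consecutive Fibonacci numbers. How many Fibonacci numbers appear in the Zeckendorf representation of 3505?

6

subtract 2584 from 3505: 921 remains
subtract 610 from 921: 311 remains
subtract 233 from 311: 78 remains
subtract 55 from 78: 23 remains
subtract 21 from 23: 2 remains
subtract 2 from 2: 0 remains
3505 = 2584 + 610 + 233 + 55 + 21 + 2, which has 6 terms.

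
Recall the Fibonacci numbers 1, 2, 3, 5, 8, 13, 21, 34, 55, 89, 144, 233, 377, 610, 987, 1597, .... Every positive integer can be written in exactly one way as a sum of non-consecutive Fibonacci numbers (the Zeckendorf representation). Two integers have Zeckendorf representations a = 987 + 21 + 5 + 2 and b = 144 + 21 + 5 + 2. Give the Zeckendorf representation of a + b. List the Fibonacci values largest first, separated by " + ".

The two numbers are 1015 and 172, so their sum is 1187.
largest Fibonacci ≤ 1187 is 987; 1187 − 987 = 200
largest Fibonacci ≤ 200 is 144; 200 − 144 = 56
largest Fibonacci ≤ 56 is 55; 56 − 55 = 1
largest Fibonacci ≤ 1 is 1; 1 − 1 = 0

987 + 144 + 55 + 1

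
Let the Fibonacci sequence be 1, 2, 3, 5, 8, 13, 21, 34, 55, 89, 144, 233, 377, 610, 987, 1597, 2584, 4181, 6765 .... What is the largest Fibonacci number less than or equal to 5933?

4181 ≤ 5933 < 6765, so the largest Fibonacci number not exceeding 5933 is 4181.

4181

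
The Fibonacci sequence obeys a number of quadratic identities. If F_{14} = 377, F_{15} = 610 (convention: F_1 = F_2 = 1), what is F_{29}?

514229

By the addition formula F_{m+n} = F_m F_{n+1} + F_{m−1} F_n with m=15, n=14: F_{29} = 610·610 + 377·377 = 372100 + 142129 = 514229.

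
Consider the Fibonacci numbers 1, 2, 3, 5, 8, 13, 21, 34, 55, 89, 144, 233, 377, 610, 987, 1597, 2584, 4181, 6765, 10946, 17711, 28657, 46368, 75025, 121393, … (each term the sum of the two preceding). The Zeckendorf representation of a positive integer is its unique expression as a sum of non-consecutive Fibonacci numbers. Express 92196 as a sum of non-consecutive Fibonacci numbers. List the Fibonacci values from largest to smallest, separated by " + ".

subtract 75025 from 92196: 17171 remains
subtract 10946 from 17171: 6225 remains
subtract 4181 from 6225: 2044 remains
subtract 1597 from 2044: 447 remains
subtract 377 from 447: 70 remains
subtract 55 from 70: 15 remains
subtract 13 from 15: 2 remains
subtract 2 from 2: 0 remains
So 92196 = 75025 + 10946 + 4181 + 1597 + 377 + 55 + 13 + 2, with no two terms consecutive in the sequence.

75025 + 10946 + 4181 + 1597 + 377 + 55 + 13 + 2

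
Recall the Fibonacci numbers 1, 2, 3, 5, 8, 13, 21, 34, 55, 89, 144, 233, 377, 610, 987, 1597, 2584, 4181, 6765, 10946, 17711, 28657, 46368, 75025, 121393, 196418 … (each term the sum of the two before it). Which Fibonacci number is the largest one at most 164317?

121393

121393 ≤ 164317 < 196418, so the largest Fibonacci number not exceeding 164317 is 121393.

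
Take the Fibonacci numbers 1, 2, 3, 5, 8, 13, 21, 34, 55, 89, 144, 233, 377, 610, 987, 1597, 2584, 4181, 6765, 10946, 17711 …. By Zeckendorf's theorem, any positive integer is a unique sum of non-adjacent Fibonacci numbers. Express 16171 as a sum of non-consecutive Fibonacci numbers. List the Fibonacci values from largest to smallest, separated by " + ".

subtract 10946 from 16171: 5225 remains
subtract 4181 from 5225: 1044 remains
subtract 987 from 1044: 57 remains
subtract 55 from 57: 2 remains
subtract 2 from 2: 0 remains
So 16171 = 10946 + 4181 + 987 + 55 + 2, with no two terms consecutive in the sequence.

10946 + 4181 + 987 + 55 + 2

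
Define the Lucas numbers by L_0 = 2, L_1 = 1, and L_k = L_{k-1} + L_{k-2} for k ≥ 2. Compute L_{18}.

5778

Iterating the recurrence up to L_{12} = 322 and L_{11} = 199:
L_{13} = L_{12} + L_{11} = 322 + 199 = 521
L_{14} = L_{13} + L_{12} = 521 + 322 = 843
L_{15} = L_{14} + L_{13} = 843 + 521 = 1364
L_{16} = L_{15} + L_{14} = 1364 + 843 = 2207
L_{17} = L_{16} + L_{15} = 2207 + 1364 = 3571
L_{18} = L_{17} + L_{16} = 3571 + 2207 = 5778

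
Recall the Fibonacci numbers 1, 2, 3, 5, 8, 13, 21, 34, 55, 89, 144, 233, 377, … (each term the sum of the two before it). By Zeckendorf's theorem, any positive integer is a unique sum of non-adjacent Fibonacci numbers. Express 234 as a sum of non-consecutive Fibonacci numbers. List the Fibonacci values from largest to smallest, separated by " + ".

233 + 1

subtract 233 from 234: 1 remains
subtract 1 from 1: 0 remains
So 234 = 233 + 1, with no two terms consecutive in the sequence.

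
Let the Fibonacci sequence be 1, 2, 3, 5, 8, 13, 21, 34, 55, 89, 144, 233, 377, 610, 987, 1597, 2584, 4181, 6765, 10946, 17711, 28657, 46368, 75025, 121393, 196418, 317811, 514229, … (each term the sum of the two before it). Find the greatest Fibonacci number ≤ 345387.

317811 ≤ 345387 < 514229, so the largest Fibonacci number not exceeding 345387 is 317811.

317811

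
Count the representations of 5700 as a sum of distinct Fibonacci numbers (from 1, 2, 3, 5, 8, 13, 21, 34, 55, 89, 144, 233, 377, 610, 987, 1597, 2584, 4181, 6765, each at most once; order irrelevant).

48

Each representation comes from the Zeckendorf form by replacing some F_k with F_{k−1} + F_{k−2} where possible.
5700 = 4181+987+377+144+8+3 = 4181+987+377+144+8+2+1 = 4181+987+377+89+55+8+3 = … (45 more), for 48 in all.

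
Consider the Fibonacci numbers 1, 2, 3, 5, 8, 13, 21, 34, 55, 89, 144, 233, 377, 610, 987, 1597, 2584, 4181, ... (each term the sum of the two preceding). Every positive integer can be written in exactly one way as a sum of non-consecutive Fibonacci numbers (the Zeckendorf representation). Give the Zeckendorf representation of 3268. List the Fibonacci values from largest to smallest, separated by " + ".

3268: greatest Fibonacci not exceeding it is 2584, leaving 684
684: greatest Fibonacci not exceeding it is 610, leaving 74
74: greatest Fibonacci not exceeding it is 55, leaving 19
19: greatest Fibonacci not exceeding it is 13, leaving 6
6: greatest Fibonacci not exceeding it is 5, leaving 1
1: greatest Fibonacci not exceeding it is 1, leaving 0
So 3268 = 2584 + 610 + 55 + 13 + 5 + 1, with no two terms consecutive in the sequence.

2584 + 610 + 55 + 13 + 5 + 1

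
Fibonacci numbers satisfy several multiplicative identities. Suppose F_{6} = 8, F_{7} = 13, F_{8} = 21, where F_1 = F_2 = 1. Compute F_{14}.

By the addition formula F_{m+n} = F_m F_{n+1} + F_{m−1} F_n with m=8, n=6: F_{14} = 21·13 + 13·8 = 273 + 104 = 377.

377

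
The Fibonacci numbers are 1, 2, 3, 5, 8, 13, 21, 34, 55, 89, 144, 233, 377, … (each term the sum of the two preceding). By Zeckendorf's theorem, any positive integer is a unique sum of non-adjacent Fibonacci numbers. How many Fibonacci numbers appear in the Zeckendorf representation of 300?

5

Repeatedly subtract the largest Fibonacci number that fits:
300 − 233 = 67
67 − 55 = 12
12 − 8 = 4
4 − 3 = 1
1 − 1 = 0
300 = 233 + 55 + 8 + 3 + 1, which has 5 terms.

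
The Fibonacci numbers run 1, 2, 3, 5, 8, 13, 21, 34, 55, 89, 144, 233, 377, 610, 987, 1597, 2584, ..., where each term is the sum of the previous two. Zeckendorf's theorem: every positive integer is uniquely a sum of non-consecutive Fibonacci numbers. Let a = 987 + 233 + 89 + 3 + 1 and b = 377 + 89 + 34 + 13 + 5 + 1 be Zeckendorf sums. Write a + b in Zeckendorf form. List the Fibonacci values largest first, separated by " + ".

The two numbers are 1313 and 519, so their sum is 1832.
Greedily peel off the largest Fibonacci term at each step:
largest Fibonacci ≤ 1832 is 1597; 1832 − 1597 = 235
largest Fibonacci ≤ 235 is 233; 235 − 233 = 2
largest Fibonacci ≤ 2 is 2; 2 − 2 = 0

1597 + 233 + 2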